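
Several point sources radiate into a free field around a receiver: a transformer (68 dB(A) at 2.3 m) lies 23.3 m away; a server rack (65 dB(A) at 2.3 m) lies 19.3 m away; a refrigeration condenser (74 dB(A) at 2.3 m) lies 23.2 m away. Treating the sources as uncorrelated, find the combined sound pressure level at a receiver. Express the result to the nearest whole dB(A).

55 dB(A)

Propagate each source to the receiver with L = L_ref − 20·log₁₀(r/r_ref), then add intensities.
transformer: 68 − 20·log₁₀(23.3/2.3) = 68 − 20.11 = 47.89 dB(A).
server rack: 65 − 20·log₁₀(19.3/2.3) = 65 − 18.48 = 46.52 dB(A).
refrigeration condenser: 74 − 20·log₁₀(23.2/2.3) = 74 − 20.08 = 53.92 dB(A).
Σ 10^(L/10) = 3.533e+05 → L_total = 10·log₁₀(3.533e+05) = 55.48 dB(A).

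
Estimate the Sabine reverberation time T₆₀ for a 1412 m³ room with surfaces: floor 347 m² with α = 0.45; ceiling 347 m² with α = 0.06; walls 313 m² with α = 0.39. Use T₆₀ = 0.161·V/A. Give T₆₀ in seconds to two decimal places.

0.76 s

Summing Sᵢαᵢ: 347·0.45 + 347·0.06 + 313·0.39 = 299.04 m².
T₆₀ = 0.161·V/A = 0.161·1412/299.04 = 0.760 s.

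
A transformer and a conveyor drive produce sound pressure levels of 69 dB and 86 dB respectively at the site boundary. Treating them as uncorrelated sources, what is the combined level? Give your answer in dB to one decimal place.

86.1 dB

Incoherent sources combine by intensity addition: L_total = 10·log₁₀(Σ 10^(L_i/10)).
Σ 10^(L/10) = 10^(69/10) + 10^(86/10) = 4.061e+08.
L_total = 10·log₁₀(4.061e+08) = 86.09 dB.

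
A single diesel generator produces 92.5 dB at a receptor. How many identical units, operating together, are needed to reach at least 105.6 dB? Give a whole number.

21

The shortfall is 105.6 − 92.5 = 13.1 dB, and N units add 10·log₁₀ N, so need 10·log₁₀ N ≥ 13.1.
N ≥ 10^(13.1/10) = 20.417, so N = 21.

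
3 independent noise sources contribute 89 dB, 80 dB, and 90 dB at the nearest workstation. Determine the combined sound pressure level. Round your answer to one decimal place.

For uncorrelated sources the intensities add, so convert each level to linear form, sum, and take 10·log₁₀ of the total.
Σ 10^(L/10) = 10^(89/10) + 10^(80/10) + 10^(90/10) = 1.894e+09.
L_total = 10·log₁₀(1.894e+09) = 92.77 dB.

92.8 dB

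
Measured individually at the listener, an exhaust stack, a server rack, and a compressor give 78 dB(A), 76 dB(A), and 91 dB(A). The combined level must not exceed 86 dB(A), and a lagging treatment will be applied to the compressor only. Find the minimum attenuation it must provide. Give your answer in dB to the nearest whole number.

Everything except the compressor sums to 10^(78/10) + 10^(76/10) = 1.029e+08 in linear terms, 80.12 dB(A).
To meet 86 dB(A) overall, the treated compressor may contribute at most 10^(86/10) − 1.029e+08 = 2.952e+08, i.e. 84.70 dB(A).
So the compressor must be reduced from 91 to 84.70 dB(A): IL = 6.30 dB.

6 dB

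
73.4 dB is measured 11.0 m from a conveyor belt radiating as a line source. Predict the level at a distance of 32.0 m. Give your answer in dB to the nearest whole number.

For a line source, L₂ = L₁ − 10·log₁₀(r₂/r₁).
L₂ = 73.4 − 10·log₁₀(32.0/11.0) = 73.4 − 4.638 = 68.76 dB.

69 dB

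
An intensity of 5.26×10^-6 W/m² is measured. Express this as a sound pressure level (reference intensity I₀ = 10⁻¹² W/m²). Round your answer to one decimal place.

67.2 dB

Dividing by I₀ shifts the exponent by 12: I/I₀ = 5.26×10^6.
L = 10·(0.7210 + 6) = 67.21 dB.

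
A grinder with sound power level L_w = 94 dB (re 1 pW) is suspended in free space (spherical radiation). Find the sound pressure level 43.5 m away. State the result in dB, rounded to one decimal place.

L_p = L_w − 10·log₁₀(4π·r²) with r = 43.5 m.
4π·r² = 2.378e+04 m², 10·log₁₀ of that is 43.762 dB.
L_p = 94 − 43.762 = 50.24 dB.

50.2 dB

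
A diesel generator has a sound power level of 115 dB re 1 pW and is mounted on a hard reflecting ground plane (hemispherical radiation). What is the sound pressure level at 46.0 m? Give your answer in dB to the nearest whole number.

74 dB

L_p = L_w − 10·log₁₀(2π·r²) with r = 46.0 m.
2π·r² = 1.33e+04 m², 10·log₁₀ of that is 41.237 dB.
L_p = 115 − 41.237 = 73.76 dB.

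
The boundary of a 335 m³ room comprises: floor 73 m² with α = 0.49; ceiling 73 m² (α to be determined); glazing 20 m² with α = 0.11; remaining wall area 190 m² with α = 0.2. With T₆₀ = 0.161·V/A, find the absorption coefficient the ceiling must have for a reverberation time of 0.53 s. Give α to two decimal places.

A = 0.161·V/T₆₀ = 0.161·335/0.53 = 101.76 m² sabins.
Absorption from the other surfaces = 73·0.49 + 20·0.11 + 190·0.2 = 75.97 m², so the ceiling must supply 25.79 m² over 73 m².
α = 25.79/73 = 0.353.

0.35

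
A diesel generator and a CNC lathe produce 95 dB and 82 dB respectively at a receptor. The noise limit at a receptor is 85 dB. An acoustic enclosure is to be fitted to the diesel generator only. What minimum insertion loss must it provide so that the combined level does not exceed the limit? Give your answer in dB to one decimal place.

13.0 dB

The untreated sources together contribute 10^(82/10) = 1.585e+08, i.e. 82.00 dB.
To meet 85 dB overall, the treated diesel generator may contribute at most 10^(85/10) − 1.585e+08 = 1.577e+08, i.e. 81.98 dB.
Required insertion loss = 95 − 81.98 = 13.02 dB.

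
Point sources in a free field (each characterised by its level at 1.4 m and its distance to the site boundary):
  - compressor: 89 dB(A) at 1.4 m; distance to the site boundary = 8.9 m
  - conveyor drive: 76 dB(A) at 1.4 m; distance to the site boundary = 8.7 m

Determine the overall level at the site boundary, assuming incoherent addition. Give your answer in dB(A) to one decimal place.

73.2 dB(A)

First find each source's level at the receiver (point-source: −20·log₁₀(r/r_ref)), then combine on an intensity basis.
compressor: 89 − 20·log₁₀(8.9/1.4) = 89 − 16.07 = 72.93 dB(A).
conveyor drive: 76 − 20·log₁₀(8.7/1.4) = 76 − 15.87 = 60.13 dB(A).
Σ 10^(L/10) = 2.069e+07 → L_total = 10·log₁₀(2.069e+07) = 73.16 dB(A).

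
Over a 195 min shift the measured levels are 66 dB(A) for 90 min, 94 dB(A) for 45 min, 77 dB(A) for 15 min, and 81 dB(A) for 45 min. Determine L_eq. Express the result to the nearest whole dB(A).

L_eq = 10·log₁₀[(1/T)·Σ tᵢ·10^(Lᵢ/10)] with T = 195 min.
Σ tᵢ·10^(Lᵢ/10) = 90·10^(66/10) + 45·10^(94/10) + 15·10^(77/10) + 45·10^(81/10) = 1.198e+11.
L_eq = 10·log₁₀(1.198e+11/195) = 87.88 dB(A).

88 dB(A)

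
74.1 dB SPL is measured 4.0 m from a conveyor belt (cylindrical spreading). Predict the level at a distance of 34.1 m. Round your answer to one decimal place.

For a line source, L₂ = L₁ − 10·log₁₀(r₂/r₁).
L₂ = 74.1 − 10·log₁₀(34.1/4.0) = 74.1 − 9.307 = 64.79 dB SPL.

64.8 dB SPL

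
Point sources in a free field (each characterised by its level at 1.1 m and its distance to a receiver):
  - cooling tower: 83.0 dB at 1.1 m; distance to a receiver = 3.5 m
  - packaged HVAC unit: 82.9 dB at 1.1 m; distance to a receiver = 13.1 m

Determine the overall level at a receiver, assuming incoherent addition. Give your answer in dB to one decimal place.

73.2 dB

Apply inverse-square spreading to bring every level to the receiver, then sum 10^(L/10).
cooling tower: 83.0 − 20·log₁₀(3.5/1.1) = 83.0 − 10.05 = 72.95 dB.
packaged HVAC unit: 82.9 − 20·log₁₀(13.1/1.1) = 82.9 − 21.52 = 61.38 dB.
Σ 10^(L/10) = 2.108e+07 → L_total = 10·log₁₀(2.108e+07) = 73.24 dB.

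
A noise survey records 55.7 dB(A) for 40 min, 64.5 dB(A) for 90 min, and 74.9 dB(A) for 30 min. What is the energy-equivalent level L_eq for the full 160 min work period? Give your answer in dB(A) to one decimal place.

L_eq = 10·log₁₀[(1/T)·Σ tᵢ·10^(Lᵢ/10)] with T = 160 min.
Σ tᵢ·10^(Lᵢ/10) = 40·10^(55.7/10) + 90·10^(64.5/10) + 30·10^(74.9/10) = 1.196e+09.
L_eq = 10·log₁₀(1.196e+09/160) = 68.73 dB(A).

68.7 dB(A)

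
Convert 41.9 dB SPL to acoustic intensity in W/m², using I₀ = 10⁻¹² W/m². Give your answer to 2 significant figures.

1.5e-08 W/m²

L = 10·log₁₀(I/I₀) ⇒ I = I₀·10^(L/10) = 10⁻¹² × 10^4.19.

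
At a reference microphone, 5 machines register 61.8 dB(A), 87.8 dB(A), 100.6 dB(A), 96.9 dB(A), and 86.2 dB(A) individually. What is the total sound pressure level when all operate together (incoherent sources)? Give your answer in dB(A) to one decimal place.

For uncorrelated sources the intensities add, so convert each level to linear form, sum, and take 10·log₁₀ of the total.
Σ 10^(L/10) = 10^(61.8/10) + 10^(87.8/10) + 10^(100.6/10) + 10^(96.9/10) + 10^(86.2/10) = 1.740e+10.
L_total = 10·log₁₀(1.740e+10) = 102.41 dB(A).

102.4 dB(A)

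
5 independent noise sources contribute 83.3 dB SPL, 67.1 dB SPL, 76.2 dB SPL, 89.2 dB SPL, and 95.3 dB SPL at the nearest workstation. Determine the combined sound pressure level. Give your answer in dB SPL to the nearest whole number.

For uncorrelated sources the intensities add, so convert each level to linear form, sum, and take 10·log₁₀ of the total.
Σ 10^(L/10) = 10^(83.3/10) + 10^(67.1/10) + 10^(76.2/10) + 10^(89.2/10) + 10^(95.3/10) = 4.481e+09.
L_total = 10·log₁₀(4.481e+09) = 96.51 dB SPL.

97 dB SPL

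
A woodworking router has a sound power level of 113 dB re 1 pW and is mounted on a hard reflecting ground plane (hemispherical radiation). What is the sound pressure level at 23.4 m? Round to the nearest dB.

78 dB

L_p = L_w − 10·log₁₀(2π·r²) with r = 23.4 m.
2π·r² = 3440 m², 10·log₁₀ of that is 35.366 dB.
L_p = 113 − 35.366 = 77.63 dB.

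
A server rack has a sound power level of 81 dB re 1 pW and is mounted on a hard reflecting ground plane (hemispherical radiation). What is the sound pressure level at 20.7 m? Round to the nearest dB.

L_p = L_w − 10·log₁₀(2π·r²) with r = 20.7 m.
2π·r² = 2692 m², 10·log₁₀ of that is 34.301 dB.
L_p = 81 − 34.301 = 46.70 dB.

47 dB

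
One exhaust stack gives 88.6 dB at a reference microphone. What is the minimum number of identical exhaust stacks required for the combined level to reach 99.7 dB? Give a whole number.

Need L₁ + 10·log₁₀ N ≥ 99.7, i.e. log₁₀ N ≥ 1.11.
N ≥ 10^(11.1/10) = 12.882, so N = 13.

13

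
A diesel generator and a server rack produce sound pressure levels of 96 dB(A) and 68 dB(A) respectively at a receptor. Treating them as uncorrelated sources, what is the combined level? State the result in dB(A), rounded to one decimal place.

96.0 dB(A)

Incoherent sources combine by intensity addition: L_total = 10·log₁₀(Σ 10^(L_i/10)).
Σ 10^(L/10) = 10^(96/10) + 10^(68/10) = 3.987e+09.
L_total = 10·log₁₀(3.987e+09) = 96.01 dB(A).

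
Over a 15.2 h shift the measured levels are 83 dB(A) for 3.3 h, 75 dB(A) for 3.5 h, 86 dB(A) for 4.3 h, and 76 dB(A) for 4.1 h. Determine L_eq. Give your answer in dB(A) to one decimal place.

The energy average is taken in the linear domain: L_eq = 10·log₁₀[(Σ tᵢ·10^(Lᵢ/10))/T], T = 15.2 h.
Σ tᵢ·10^(Lᵢ/10) = 3.3·10^(83/10) + 3.5·10^(75/10) + 4.3·10^(86/10) + 4.1·10^(76/10) = 2.644e+09.
L_eq = 10·log₁₀(2.644e+09/15.2) = 82.40 dB(A).

82.4 dB(A)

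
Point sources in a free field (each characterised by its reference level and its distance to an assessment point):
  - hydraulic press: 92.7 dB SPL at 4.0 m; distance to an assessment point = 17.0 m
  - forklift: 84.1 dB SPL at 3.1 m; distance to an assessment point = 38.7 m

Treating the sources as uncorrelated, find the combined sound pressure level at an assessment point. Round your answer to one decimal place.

Apply inverse-square spreading to bring every level to the receiver, then sum 10^(L/10).
hydraulic press: 92.7 − 20·log₁₀(17.0/4.0) = 92.7 − 12.57 = 80.13 dB SPL.
forklift: 84.1 − 20·log₁₀(38.7/3.1) = 84.1 − 21.93 = 62.17 dB SPL.
Σ 10^(L/10) = 1.047e+08 → L_total = 10·log₁₀(1.047e+08) = 80.20 dB SPL.

80.2 dB SPL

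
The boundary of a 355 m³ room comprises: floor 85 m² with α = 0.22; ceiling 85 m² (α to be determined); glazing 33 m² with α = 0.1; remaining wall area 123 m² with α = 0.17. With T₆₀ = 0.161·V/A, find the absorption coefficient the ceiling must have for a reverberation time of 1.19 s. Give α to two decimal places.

0.06

Required total absorption A = 0.161·355/1.19 = 48.03 m².
Absorption from the other surfaces = 85·0.22 + 33·0.1 + 123·0.17 = 42.91 m², so the ceiling must supply 5.12 m² over 85 m².
α = 5.12/85 = 0.060.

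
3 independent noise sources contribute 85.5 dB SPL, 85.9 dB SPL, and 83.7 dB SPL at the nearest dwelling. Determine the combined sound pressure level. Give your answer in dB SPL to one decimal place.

For uncorrelated sources the intensities add, so convert each level to linear form, sum, and take 10·log₁₀ of the total.
Σ 10^(L/10) = 10^(85.5/10) + 10^(85.9/10) + 10^(83.7/10) = 9.783e+08.
L_total = 10·log₁₀(9.783e+08) = 89.90 dB SPL.

89.9 dB SPL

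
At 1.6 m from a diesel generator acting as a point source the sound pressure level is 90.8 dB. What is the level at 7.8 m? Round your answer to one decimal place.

77.0 dB

Spherical spreading from a point source gives a 20·log₁₀(r₂/r₁) drop.
L₂ = 90.8 − 20·log₁₀(7.8/1.6) = 90.8 − 13.759 = 77.04 dB.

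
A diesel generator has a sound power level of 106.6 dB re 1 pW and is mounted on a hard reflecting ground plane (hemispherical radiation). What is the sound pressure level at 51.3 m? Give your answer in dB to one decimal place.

L_p = L_w − 10·log₁₀(2π·r²) with r = 51.3 m.
2π·r² = 1.654e+04 m², 10·log₁₀ of that is 42.184 dB.
L_p = 106.6 − 42.184 = 64.42 dB.

64.4 dB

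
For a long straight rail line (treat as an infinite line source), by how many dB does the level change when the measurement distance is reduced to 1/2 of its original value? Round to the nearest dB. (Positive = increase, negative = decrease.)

+3 dB

Line-source spreading: ΔL = −10·log₁₀(r₂/r₁).
ΔL = −10·log₁₀(0.5) = +3.01 dB.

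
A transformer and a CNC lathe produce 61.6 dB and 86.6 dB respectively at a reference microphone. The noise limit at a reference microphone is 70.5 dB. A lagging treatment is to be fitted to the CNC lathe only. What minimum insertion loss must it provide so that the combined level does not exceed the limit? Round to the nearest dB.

17 dB

Everything except the CNC lathe sums to 10^(61.6/10) = 1.445e+06 in linear terms, 61.60 dB.
The limit corresponds to 10^(70.5/10) = 1.122e+07; subtracting the fixed part leaves 9.775e+06 for the CNC lathe, i.e. 69.90 dB.
Required insertion loss = 86.6 − 69.90 = 16.70 dB.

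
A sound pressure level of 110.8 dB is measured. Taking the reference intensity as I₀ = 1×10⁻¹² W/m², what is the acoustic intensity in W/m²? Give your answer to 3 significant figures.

I/I₀ = 10^(110.8/10) = 1.202e+11, so I = 1.202e+11 × 10⁻¹² W/m².

0.120 W/m²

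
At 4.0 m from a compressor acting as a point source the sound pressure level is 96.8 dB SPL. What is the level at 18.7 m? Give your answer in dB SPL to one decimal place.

83.4 dB SPL

For a point source, L₂ = L₁ − 20·log₁₀(r₂/r₁).
L₂ = 96.8 − 20·log₁₀(18.7/4.0) = 96.8 − 13.396 = 83.40 dB SPL.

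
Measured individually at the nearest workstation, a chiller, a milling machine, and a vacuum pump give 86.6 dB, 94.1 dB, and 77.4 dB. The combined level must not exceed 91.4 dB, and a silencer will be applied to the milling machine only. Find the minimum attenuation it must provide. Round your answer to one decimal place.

The untreated sources together contribute 10^(86.6/10) + 10^(77.4/10) = 5.120e+08, i.e. 87.09 dB.
The limit corresponds to 10^(91.4/10) = 1.380e+09; subtracting the fixed part leaves 8.683e+08 for the milling machine, i.e. 89.39 dB.
So the milling machine must be reduced from 94.1 to 89.39 dB: IL = 4.71 dB.

4.7 dB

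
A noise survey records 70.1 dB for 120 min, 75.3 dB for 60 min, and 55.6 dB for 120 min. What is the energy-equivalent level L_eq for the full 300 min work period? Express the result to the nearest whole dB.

70 dB

The energy average is taken in the linear domain: L_eq = 10·log₁₀[(Σ tᵢ·10^(Lᵢ/10))/T], T = 300 min.
Σ tᵢ·10^(Lᵢ/10) = 120·10^(70.1/10) + 60·10^(75.3/10) + 120·10^(55.6/10) = 3.305e+09.
L_eq = 10·log₁₀(3.305e+09/300) = 70.42 dB.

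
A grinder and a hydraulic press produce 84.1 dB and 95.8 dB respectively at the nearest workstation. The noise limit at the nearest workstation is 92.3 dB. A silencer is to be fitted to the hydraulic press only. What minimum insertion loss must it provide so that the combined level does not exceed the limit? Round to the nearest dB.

Everything except the hydraulic press sums to 10^(84.1/10) = 2.570e+08 in linear terms, 84.10 dB.
The limit corresponds to 10^(92.3/10) = 1.698e+09; subtracting the fixed part leaves 1.441e+09 for the hydraulic press, i.e. 91.59 dB.
Required insertion loss = 95.8 − 91.59 = 4.21 dB.

4 dB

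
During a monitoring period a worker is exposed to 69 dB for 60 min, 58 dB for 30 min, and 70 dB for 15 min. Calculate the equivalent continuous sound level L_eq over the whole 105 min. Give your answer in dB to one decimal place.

L_eq = 10·log₁₀[(1/T)·Σ tᵢ·10^(Lᵢ/10)] with T = 105 min.
Σ tᵢ·10^(Lᵢ/10) = 60·10^(69/10) + 30·10^(58/10) + 15·10^(70/10) = 6.455e+08.
L_eq = 10·log₁₀(6.455e+08/105) = 67.89 dB.

67.9 dB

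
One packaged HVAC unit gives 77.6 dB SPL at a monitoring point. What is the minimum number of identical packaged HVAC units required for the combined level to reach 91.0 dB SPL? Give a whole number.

22

The shortfall is 91.0 − 77.6 = 13.4 dB, and N units add 10·log₁₀ N, so need 10·log₁₀ N ≥ 13.4.
N ≥ 10^(13.4/10) = 21.878, so N = 22.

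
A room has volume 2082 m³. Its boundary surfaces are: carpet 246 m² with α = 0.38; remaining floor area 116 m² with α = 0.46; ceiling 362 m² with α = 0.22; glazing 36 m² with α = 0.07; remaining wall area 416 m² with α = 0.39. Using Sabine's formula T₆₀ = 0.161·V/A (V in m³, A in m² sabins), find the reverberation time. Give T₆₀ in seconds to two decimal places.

0.86 s

Summing Sᵢαᵢ: 246·0.38 + 116·0.46 + 362·0.22 + 36·0.07 + 416·0.39 = 391.24 m².
T₆₀ = 0.161·V/A = 0.161·2082/391.24 = 0.857 s.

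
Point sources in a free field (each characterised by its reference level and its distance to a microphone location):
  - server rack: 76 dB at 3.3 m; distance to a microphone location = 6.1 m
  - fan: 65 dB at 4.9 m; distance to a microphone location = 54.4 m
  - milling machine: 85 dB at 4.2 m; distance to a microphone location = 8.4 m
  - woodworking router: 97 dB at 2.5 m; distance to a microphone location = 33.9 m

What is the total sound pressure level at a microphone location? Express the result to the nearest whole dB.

81 dB

Apply inverse-square spreading to bring every level to the receiver, then sum 10^(L/10).
server rack: 76 − 20·log₁₀(6.1/3.3) = 76 − 5.34 = 70.66 dB.
fan: 65 − 20·log₁₀(54.4/4.9) = 65 − 20.91 = 44.09 dB.
milling machine: 85 − 20·log₁₀(8.4/4.2) = 85 − 6.02 = 78.98 dB.
woodworking router: 97 − 20·log₁₀(33.9/2.5) = 97 − 22.65 = 74.35 dB.
Σ 10^(L/10) = 1.180e+08 → L_total = 10·log₁₀(1.180e+08) = 80.72 dB.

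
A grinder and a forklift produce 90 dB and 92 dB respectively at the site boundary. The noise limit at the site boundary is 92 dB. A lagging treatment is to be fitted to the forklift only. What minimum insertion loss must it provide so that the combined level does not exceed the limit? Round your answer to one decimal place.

Fixed contribution from the other source: Σ 10^(L/10) = 10^(90/10) = 1.000e+09 (90.00 dB).
The limit corresponds to 10^(92/10) = 1.585e+09; subtracting the fixed part leaves 5.849e+08 for the forklift, i.e. 87.67 dB.
Required insertion loss = 92 − 87.67 = 4.33 dB.

4.3 dB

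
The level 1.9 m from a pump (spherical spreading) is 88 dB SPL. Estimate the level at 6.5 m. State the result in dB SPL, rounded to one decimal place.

For a point source, L₂ = L₁ − 20·log₁₀(r₂/r₁).
L₂ = 88 − 20·log₁₀(6.5/1.9) = 88 − 10.683 = 77.32 dB SPL.

77.3 dB SPL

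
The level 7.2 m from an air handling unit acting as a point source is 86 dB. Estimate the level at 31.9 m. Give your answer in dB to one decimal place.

73.1 dB

Point-source attenuation: ΔL = 20·log₁₀(r₂/r₁) = 20·log₁₀(31.9/7.2) = 12.929 dB.
L₂ = 86 − 20·log₁₀(31.9/7.2) = 86 − 12.929 = 73.07 dB.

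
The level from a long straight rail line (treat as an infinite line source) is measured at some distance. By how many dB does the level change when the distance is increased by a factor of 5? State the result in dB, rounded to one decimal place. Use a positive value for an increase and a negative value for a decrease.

Line-source spreading: ΔL = −10·log₁₀(r₂/r₁).
ΔL = −10·log₁₀(5) = -6.99 dB.

-7.0 dB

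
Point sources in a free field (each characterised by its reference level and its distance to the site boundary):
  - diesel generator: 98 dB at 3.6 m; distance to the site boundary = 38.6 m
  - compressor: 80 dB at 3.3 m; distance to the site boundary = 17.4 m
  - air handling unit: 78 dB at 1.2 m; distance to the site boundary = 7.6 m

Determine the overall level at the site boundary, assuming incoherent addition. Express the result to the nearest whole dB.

78 dB

Propagate each source to the receiver with L = L_ref − 20·log₁₀(r/r_ref), then add intensities.
diesel generator: 98 − 20·log₁₀(38.6/3.6) = 98 − 20.61 = 77.39 dB.
compressor: 80 − 20·log₁₀(17.4/3.3) = 80 − 14.44 = 65.56 dB.
air handling unit: 78 − 20·log₁₀(7.6/1.2) = 78 − 16.03 = 61.97 dB.
Σ 10^(L/10) = 6.005e+07 → L_total = 10·log₁₀(6.005e+07) = 77.79 dB.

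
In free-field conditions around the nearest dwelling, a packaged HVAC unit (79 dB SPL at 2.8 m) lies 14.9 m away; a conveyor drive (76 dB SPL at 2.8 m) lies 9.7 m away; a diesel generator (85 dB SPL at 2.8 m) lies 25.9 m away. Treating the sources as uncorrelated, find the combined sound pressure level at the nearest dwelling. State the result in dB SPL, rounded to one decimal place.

69.9 dB SPL

Apply inverse-square spreading to bring every level to the receiver, then sum 10^(L/10).
packaged HVAC unit: 79 − 20·log₁₀(14.9/2.8) = 79 − 14.52 = 64.48 dB SPL.
conveyor drive: 76 − 20·log₁₀(9.7/2.8) = 76 − 10.79 = 65.21 dB SPL.
diesel generator: 85 − 20·log₁₀(25.9/2.8) = 85 − 19.32 = 65.68 dB SPL.
Σ 10^(L/10) = 9.818e+06 → L_total = 10·log₁₀(9.818e+06) = 69.92 dB SPL.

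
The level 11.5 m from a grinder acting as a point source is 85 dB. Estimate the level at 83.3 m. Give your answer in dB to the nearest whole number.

68 dB

For a point source, L₂ = L₁ − 20·log₁₀(r₂/r₁).
L₂ = 85 − 20·log₁₀(83.3/11.5) = 85 − 17.199 = 67.80 dB.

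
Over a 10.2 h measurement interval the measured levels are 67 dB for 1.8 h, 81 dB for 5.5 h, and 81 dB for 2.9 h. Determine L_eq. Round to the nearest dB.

L_eq = 10·log₁₀[(1/T)·Σ tᵢ·10^(Lᵢ/10)] with T = 10.2 h.
Σ tᵢ·10^(Lᵢ/10) = 1.8·10^(67/10) + 5.5·10^(81/10) + 2.9·10^(81/10) = 1.067e+09.
L_eq = 10·log₁₀(1.067e+09/10.2) = 80.19 dB.

80 dB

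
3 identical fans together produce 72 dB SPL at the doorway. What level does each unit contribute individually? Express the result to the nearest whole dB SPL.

67 dB SPL

3 equal contributions raise the level by 10·log₁₀ 3 = 4.771 dB, so each unit alone gives 72 − 4.771.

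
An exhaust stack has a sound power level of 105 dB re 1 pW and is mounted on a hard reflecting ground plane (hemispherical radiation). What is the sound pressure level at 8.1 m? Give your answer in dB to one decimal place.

78.8 dB

L_p = L_w − 10·log₁₀(2π·r²) with r = 8.1 m.
2π·r² = 412.2 m², 10·log₁₀ of that is 26.151 dB.
L_p = 105 − 26.151 = 78.85 dB.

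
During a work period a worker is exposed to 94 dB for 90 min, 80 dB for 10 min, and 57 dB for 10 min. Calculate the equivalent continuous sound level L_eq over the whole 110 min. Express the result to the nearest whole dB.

The energy average is taken in the linear domain: L_eq = 10·log₁₀[(Σ tᵢ·10^(Lᵢ/10))/T], T = 110 min.
Σ tᵢ·10^(Lᵢ/10) = 90·10^(94/10) + 10·10^(80/10) + 10·10^(57/10) = 2.271e+11.
L_eq = 10·log₁₀(2.271e+11/110) = 93.15 dB.

93 dB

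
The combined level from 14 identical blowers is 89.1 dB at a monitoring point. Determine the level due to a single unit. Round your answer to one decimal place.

For N identical incoherent sources L_total = L₁ + 10·log₁₀ N, so L₁ = 89.1 − 10·log₁₀(14) = 89.1 − 11.461.

77.6 dB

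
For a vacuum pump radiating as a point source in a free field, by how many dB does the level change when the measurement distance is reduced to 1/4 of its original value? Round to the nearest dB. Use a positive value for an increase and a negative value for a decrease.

+12 dB

A point source loses 6 dB per doubling of distance; generally ΔL = −20·log₁₀(r₂/r₁).
ΔL = −20·log₁₀(0.25) = +12.04 dB.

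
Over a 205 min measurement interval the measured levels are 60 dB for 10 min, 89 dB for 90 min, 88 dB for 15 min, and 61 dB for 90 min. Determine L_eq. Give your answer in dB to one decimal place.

86.0 dB

Weight each interval's intensity by its duration and average over T = 205 min:
Σ tᵢ·10^(Lᵢ/10) = 10·10^(60/10) + 90·10^(89/10) + 15·10^(88/10) + 90·10^(61/10) = 8.108e+10.
L_eq = 10·log₁₀(8.108e+10/205) = 85.97 dB.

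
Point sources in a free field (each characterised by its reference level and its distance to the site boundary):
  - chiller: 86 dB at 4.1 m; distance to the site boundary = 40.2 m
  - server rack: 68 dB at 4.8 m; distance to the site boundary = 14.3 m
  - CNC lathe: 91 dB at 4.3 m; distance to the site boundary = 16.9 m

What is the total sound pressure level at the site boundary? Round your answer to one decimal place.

79.4 dB

Propagate each source to the receiver with L = L_ref − 20·log₁₀(r/r_ref), then add intensities.
chiller: 86 − 20·log₁₀(40.2/4.1) = 86 − 19.83 = 66.17 dB.
server rack: 68 − 20·log₁₀(14.3/4.8) = 68 − 9.48 = 58.52 dB.
CNC lathe: 91 − 20·log₁₀(16.9/4.3) = 91 − 11.89 = 79.11 dB.
Σ 10^(L/10) = 8.635e+07 → L_total = 10·log₁₀(8.635e+07) = 79.36 dB.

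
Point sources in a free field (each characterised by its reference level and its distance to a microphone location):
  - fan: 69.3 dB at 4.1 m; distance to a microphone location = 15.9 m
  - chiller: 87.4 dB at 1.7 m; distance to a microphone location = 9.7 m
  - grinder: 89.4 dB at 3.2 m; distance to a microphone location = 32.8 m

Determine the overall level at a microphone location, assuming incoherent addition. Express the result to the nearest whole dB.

74 dB

Apply inverse-square spreading to bring every level to the receiver, then sum 10^(L/10).
fan: 69.3 − 20·log₁₀(15.9/4.1) = 69.3 − 11.77 = 57.53 dB.
chiller: 87.4 − 20·log₁₀(9.7/1.7) = 87.4 − 15.13 = 72.27 dB.
grinder: 89.4 − 20·log₁₀(32.8/3.2) = 89.4 − 20.21 = 69.19 dB.
Σ 10^(L/10) = 2.574e+07 → L_total = 10·log₁₀(2.574e+07) = 74.11 dB.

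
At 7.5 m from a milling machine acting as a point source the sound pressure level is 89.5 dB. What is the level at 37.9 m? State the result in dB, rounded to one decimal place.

75.4 dB

Spherical spreading from a point source gives a 20·log₁₀(r₂/r₁) drop.
L₂ = 89.5 − 20·log₁₀(37.9/7.5) = 89.5 − 14.072 = 75.43 dB.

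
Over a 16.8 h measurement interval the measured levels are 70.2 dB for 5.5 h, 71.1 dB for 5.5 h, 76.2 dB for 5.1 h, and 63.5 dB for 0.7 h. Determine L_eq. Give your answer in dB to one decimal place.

73.1 dB

Weight each interval's intensity by its duration and average over T = 16.8 h:
Σ tᵢ·10^(Lᵢ/10) = 5.5·10^(70.2/10) + 5.5·10^(71.1/10) + 5.1·10^(76.2/10) + 0.7·10^(63.5/10) = 3.426e+08.
L_eq = 10·log₁₀(3.426e+08/16.8) = 73.09 dB.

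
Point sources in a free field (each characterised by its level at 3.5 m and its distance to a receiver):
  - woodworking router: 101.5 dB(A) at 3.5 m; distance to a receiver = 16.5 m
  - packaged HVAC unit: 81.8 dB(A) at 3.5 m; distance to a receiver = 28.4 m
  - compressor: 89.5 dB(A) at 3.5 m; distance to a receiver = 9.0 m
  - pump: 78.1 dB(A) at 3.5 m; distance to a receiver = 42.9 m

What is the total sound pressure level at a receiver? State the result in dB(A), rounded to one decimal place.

Apply inverse-square spreading to bring every level to the receiver, then sum 10^(L/10).
woodworking router: 101.5 − 20·log₁₀(16.5/3.5) = 101.5 − 13.47 = 88.03 dB(A).
packaged HVAC unit: 81.8 − 20·log₁₀(28.4/3.5) = 81.8 − 18.19 = 63.61 dB(A).
compressor: 89.5 − 20·log₁₀(9.0/3.5) = 89.5 − 8.20 = 81.30 dB(A).
pump: 78.1 − 20·log₁₀(42.9/3.5) = 78.1 − 21.77 = 56.33 dB(A).
Σ 10^(L/10) = 7.731e+08 → L_total = 10·log₁₀(7.731e+08) = 88.88 dB(A).

88.9 dB(A)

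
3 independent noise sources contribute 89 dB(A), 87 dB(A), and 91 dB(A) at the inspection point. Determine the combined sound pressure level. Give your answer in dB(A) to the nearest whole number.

94 dB(A)

Incoherent sources combine by intensity addition: L_total = 10·log₁₀(Σ 10^(L_i/10)).
Σ 10^(L/10) = 10^(89/10) + 10^(87/10) + 10^(91/10) = 2.554e+09.
L_total = 10·log₁₀(2.554e+09) = 94.07 dB(A).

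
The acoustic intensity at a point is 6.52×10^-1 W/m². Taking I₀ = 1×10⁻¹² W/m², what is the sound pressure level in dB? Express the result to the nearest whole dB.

L = 10·log₁₀(I/I₀) = 10·log₁₀(6.52×10^-1/10⁻¹²) = 10·log₁₀(6.52×10^11).
L = 10·(0.8142 + 11) = 118.14 dB.

118 dB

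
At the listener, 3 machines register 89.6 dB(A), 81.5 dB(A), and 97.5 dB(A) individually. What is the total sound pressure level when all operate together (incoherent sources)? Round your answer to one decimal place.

98.2 dB(A)

Incoherent sources combine by intensity addition: L_total = 10·log₁₀(Σ 10^(L_i/10)).
Σ 10^(L/10) = 10^(89.6/10) + 10^(81.5/10) + 10^(97.5/10) = 6.677e+09.
L_total = 10·log₁₀(6.677e+09) = 98.25 dB(A).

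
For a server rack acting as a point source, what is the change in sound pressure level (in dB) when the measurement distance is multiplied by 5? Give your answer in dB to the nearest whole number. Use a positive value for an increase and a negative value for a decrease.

-14 dB

Point-source spreading: ΔL = −20·log₁₀(r₂/r₁).
ΔL = −20·log₁₀(5) = -13.98 dB.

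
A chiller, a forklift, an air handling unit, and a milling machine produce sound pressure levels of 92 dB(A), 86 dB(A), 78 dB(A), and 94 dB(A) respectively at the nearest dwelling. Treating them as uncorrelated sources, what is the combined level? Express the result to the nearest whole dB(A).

97 dB(A)

Incoherent sources combine by intensity addition: L_total = 10·log₁₀(Σ 10^(L_i/10)).
Σ 10^(L/10) = 10^(92/10) + 10^(86/10) + 10^(78/10) + 10^(94/10) = 4.558e+09.
L_total = 10·log₁₀(4.558e+09) = 96.59 dB(A).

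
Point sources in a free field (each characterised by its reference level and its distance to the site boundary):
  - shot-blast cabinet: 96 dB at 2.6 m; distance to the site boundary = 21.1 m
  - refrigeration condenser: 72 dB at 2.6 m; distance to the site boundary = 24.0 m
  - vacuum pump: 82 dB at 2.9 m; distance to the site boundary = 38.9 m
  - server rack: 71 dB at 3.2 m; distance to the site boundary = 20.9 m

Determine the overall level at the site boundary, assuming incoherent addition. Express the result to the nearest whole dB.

First find each source's level at the receiver (point-source: −20·log₁₀(r/r_ref)), then combine on an intensity basis.
shot-blast cabinet: 96 − 20·log₁₀(21.1/2.6) = 96 − 18.19 = 77.81 dB.
refrigeration condenser: 72 − 20·log₁₀(24.0/2.6) = 72 − 19.30 = 52.70 dB.
vacuum pump: 82 − 20·log₁₀(38.9/2.9) = 82 − 22.55 = 59.45 dB.
server rack: 71 − 20·log₁₀(20.9/3.2) = 71 − 16.30 = 54.70 dB.
Σ 10^(L/10) = 6.181e+07 → L_total = 10·log₁₀(6.181e+07) = 77.91 dB.

78 dB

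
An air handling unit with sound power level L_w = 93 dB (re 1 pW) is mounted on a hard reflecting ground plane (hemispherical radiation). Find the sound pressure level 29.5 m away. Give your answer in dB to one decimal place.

Free-field hemispherical radiation: L_p = L_w − 10·log₁₀(2π·r²), r = 29.5 m.
2π·r² = 5468 m², 10·log₁₀ of that is 37.378 dB.
L_p = 93 − 37.378 = 55.62 dB.

55.6 dB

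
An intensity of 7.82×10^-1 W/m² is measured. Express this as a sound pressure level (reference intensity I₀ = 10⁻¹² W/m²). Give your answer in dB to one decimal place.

118.9 dB

Dividing by I₀ shifts the exponent by 12: I/I₀ = 7.82×10^11.
L = 10·(0.8932 + 11) = 118.93 dB.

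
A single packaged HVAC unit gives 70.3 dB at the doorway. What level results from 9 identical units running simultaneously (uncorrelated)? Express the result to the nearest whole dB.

80 dB

L_total = L₁ + 10·log₁₀ N for N identical incoherent sources.
L_total = 70.3 + 10·log₁₀(9) = 70.3 + 9.542 = 79.84 dB.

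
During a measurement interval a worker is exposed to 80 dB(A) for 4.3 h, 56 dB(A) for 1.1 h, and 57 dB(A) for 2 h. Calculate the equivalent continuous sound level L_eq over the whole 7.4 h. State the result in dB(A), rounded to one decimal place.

77.7 dB(A)

The energy average is taken in the linear domain: L_eq = 10·log₁₀[(Σ tᵢ·10^(Lᵢ/10))/T], T = 7.4 h.
Σ tᵢ·10^(Lᵢ/10) = 4.3·10^(80/10) + 1.1·10^(56/10) + 2·10^(57/10) = 4.314e+08.
L_eq = 10·log₁₀(4.314e+08/7.4) = 77.66 dB(A).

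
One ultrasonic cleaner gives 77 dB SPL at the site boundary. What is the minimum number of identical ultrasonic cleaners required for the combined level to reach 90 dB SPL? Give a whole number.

20

Need L₁ + 10·log₁₀ N ≥ 90, i.e. log₁₀ N ≥ 1.30.
N ≥ 10^(13.0/10) = 19.953, so N = 20.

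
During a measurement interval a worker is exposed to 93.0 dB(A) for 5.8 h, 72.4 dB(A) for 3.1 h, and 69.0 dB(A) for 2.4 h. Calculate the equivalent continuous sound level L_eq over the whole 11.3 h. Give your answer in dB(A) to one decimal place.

90.1 dB(A)

The energy average is taken in the linear domain: L_eq = 10·log₁₀[(Σ tᵢ·10^(Lᵢ/10))/T], T = 11.3 h.
Σ tᵢ·10^(Lᵢ/10) = 5.8·10^(93.0/10) + 3.1·10^(72.4/10) + 2.4·10^(69.0/10) = 1.165e+10.
L_eq = 10·log₁₀(1.165e+10/11.3) = 90.13 dB(A).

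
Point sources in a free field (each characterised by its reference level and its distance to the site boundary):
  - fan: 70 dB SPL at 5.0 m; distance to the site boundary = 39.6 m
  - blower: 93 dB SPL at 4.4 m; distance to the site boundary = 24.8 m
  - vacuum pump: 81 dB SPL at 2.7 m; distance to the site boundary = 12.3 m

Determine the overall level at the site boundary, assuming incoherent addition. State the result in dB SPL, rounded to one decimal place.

78.4 dB SPL

Propagate each source to the receiver with L = L_ref − 20·log₁₀(r/r_ref), then add intensities.
fan: 70 − 20·log₁₀(39.6/5.0) = 70 − 17.97 = 52.03 dB SPL.
blower: 93 − 20·log₁₀(24.8/4.4) = 93 − 15.02 = 77.98 dB SPL.
vacuum pump: 81 − 20·log₁₀(12.3/2.7) = 81 − 13.17 = 67.83 dB SPL.
Σ 10^(L/10) = 6.903e+07 → L_total = 10·log₁₀(6.903e+07) = 78.39 dB SPL.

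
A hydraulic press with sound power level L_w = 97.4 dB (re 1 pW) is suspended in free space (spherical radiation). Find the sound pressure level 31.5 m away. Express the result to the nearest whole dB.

L_p = L_w − 10·log₁₀(4π·r²) with r = 31.5 m.
4π·r² = 1.247e+04 m², 10·log₁₀ of that is 40.958 dB.
L_p = 97.4 − 40.958 = 56.44 dB.

56 dB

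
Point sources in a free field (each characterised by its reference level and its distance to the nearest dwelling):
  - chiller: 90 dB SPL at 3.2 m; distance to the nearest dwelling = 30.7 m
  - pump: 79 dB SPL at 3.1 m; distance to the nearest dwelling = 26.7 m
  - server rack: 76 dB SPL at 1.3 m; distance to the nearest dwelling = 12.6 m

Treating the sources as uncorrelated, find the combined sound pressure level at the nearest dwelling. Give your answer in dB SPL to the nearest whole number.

71 dB SPL

Apply inverse-square spreading to bring every level to the receiver, then sum 10^(L/10).
chiller: 90 − 20·log₁₀(30.7/3.2) = 90 − 19.64 = 70.36 dB SPL.
pump: 79 − 20·log₁₀(26.7/3.1) = 79 − 18.70 = 60.30 dB SPL.
server rack: 76 − 20·log₁₀(12.6/1.3) = 76 − 19.73 = 56.27 dB SPL.
Σ 10^(L/10) = 1.236e+07 → L_total = 10·log₁₀(1.236e+07) = 70.92 dB SPL.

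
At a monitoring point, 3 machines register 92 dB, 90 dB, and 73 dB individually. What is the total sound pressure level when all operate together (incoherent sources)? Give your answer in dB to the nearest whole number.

94 dB

For uncorrelated sources the intensities add, so convert each level to linear form, sum, and take 10·log₁₀ of the total.
Σ 10^(L/10) = 10^(92/10) + 10^(90/10) + 10^(73/10) = 2.605e+09.
L_total = 10·log₁₀(2.605e+09) = 94.16 dB.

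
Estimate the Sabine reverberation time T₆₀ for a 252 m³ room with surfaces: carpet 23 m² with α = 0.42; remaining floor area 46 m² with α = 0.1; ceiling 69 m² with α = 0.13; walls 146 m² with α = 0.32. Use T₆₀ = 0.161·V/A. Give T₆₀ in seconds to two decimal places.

Total absorption A = 23·0.42 + 46·0.1 + 69·0.13 + 146·0.32 = 69.95 m² sabins.
T₆₀ = 0.161 × 252 / 69.95 = 0.580 s.

0.58 s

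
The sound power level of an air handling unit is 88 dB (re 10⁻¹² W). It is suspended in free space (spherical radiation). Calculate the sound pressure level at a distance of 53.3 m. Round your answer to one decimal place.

42.5 dB

The power spreads over a sphere of area 4π·r², so L_p = L_w − 10·log₁₀(4π·r²).
4π·r² = 3.57e+04 m², 10·log₁₀ of that is 45.527 dB.
L_p = 88 − 45.527 = 42.47 dB.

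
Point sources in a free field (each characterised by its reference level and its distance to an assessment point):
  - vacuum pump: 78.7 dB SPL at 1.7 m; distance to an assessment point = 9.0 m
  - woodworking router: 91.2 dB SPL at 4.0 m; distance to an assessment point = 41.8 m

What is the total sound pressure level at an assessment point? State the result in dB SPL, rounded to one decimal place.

First find each source's level at the receiver (point-source: −20·log₁₀(r/r_ref)), then combine on an intensity basis.
vacuum pump: 78.7 − 20·log₁₀(9.0/1.7) = 78.7 − 14.48 = 64.22 dB SPL.
woodworking router: 91.2 − 20·log₁₀(41.8/4.0) = 91.2 − 20.38 = 70.82 dB SPL.
Σ 10^(L/10) = 1.472e+07 → L_total = 10·log₁₀(1.472e+07) = 71.68 dB SPL.

71.7 dB SPL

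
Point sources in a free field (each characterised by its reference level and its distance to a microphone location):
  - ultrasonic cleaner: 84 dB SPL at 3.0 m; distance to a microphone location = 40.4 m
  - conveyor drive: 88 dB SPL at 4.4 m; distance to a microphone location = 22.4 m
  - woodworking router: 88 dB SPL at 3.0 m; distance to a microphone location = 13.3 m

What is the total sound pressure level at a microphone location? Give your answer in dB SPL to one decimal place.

77.6 dB SPL

Propagate each source to the receiver with L = L_ref − 20·log₁₀(r/r_ref), then add intensities.
ultrasonic cleaner: 84 − 20·log₁₀(40.4/3.0) = 84 − 22.59 = 61.41 dB SPL.
conveyor drive: 88 − 20·log₁₀(22.4/4.4) = 88 − 14.14 = 73.86 dB SPL.
woodworking router: 88 − 20·log₁₀(13.3/3.0) = 88 − 12.93 = 75.07 dB SPL.
Σ 10^(L/10) = 5.783e+07 → L_total = 10·log₁₀(5.783e+07) = 77.62 dB SPL.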